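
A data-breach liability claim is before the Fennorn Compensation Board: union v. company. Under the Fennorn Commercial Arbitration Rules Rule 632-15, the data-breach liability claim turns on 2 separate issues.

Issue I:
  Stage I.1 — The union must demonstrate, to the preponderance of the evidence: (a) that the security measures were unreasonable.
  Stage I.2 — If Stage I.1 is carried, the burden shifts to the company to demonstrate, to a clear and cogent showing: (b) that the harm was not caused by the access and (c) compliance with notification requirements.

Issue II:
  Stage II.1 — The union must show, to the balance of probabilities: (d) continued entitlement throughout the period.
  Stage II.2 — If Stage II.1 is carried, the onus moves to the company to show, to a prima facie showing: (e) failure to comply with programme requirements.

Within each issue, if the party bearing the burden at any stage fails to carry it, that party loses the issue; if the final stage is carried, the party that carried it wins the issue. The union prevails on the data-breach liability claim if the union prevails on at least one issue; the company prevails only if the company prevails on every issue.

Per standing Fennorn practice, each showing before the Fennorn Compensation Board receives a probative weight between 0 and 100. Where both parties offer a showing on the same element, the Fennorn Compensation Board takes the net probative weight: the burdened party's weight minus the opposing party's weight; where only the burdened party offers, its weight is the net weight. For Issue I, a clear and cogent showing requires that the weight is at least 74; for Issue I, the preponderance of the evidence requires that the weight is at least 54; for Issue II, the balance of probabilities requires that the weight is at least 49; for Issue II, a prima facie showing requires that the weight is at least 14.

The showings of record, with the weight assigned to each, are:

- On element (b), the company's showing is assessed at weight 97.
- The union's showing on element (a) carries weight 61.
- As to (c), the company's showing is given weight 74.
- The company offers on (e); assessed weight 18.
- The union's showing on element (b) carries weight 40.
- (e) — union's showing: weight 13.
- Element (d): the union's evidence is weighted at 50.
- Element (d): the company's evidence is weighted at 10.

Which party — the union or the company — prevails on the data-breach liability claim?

union

— Issue I —
At Stage I.1 the union must meet the preponderance of the evidence (weight is at least 54): on (a) the weight is 61, ≥ 54, so (a) meets the standard.
  Stage I.1 carried; the burden shifts to the company.
At Stage I.2 the company must meet a clear and cogent showing (weight is at least 74): on (b) the weight is 97 less the opposing 40 gives net 57, < 74, so (b) does not meet the standard; on (c) the weight is 74, ≥ 74, so (c) meets the standard.
  Not every element is met, so the company fails to carry Stage I.2.
So the union prevails on this issue.
— Issue II —
Stage II.1 (union, the balance of probabilities, weight is at least 49): (d) net 50−10=40 < 49 — fails.
  Stage II.1 not carried; the union fails its burden.
The company prevails on this issue.
Per-issue: Issue I → union; Issue II → company. The union must prevail on at least one issue; overall, the union prevails.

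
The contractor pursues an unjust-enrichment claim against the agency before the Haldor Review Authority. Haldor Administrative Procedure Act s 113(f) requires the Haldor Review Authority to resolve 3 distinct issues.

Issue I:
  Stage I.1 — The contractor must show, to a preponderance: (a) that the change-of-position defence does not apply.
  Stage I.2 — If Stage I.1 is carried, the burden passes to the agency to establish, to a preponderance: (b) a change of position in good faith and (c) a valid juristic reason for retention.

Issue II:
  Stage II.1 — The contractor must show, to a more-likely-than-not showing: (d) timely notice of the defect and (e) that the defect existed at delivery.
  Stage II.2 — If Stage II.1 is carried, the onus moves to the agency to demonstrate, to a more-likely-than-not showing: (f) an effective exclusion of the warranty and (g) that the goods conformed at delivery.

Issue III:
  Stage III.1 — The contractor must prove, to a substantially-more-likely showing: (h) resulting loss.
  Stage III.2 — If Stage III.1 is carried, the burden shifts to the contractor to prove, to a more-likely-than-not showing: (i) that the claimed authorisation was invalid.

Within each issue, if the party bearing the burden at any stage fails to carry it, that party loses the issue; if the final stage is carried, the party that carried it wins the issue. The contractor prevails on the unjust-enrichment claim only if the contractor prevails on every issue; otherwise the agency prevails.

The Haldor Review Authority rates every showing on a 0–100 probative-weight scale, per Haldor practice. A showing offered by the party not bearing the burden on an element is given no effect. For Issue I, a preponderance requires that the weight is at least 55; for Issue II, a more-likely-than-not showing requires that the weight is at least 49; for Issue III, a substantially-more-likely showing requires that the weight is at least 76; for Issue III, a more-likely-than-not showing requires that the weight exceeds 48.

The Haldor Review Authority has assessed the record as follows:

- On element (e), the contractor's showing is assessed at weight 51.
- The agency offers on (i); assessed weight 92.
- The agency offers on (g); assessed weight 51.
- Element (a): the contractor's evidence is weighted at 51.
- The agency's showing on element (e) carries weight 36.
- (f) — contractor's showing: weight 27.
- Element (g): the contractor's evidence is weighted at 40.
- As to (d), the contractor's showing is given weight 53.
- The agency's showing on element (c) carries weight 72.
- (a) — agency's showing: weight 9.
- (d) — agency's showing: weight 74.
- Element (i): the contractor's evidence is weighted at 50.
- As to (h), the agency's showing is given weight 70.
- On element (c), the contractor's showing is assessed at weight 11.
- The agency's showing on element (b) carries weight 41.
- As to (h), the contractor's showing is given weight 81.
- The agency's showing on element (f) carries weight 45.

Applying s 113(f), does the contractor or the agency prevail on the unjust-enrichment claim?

— Issue I —
Stage I.1 — burden on contractor; standard: a preponderance (weight is at least 55).
    (a): 51 (agency's 9 disregarded) < 55 [not met]
  The contractor does not carry Stage I.1.
So the agency prevails on this issue.
— Issue II —
Stage II.1 (contractor, a more-likely-than-not showing, weight is at least 49): (d) 53 (agency's 74 disregarded) ≥ 49 — meets; (e) 51 (agency's 36 disregarded) ≥ 49 — meets.
  Stage II.1 is satisfied; the onus moves to the agency.
Stage II.2 (agency, a more-likely-than-not showing, weight is at least 49): (f) 45 (contractor's 27 disregarded) < 49 — fails; (g) 51 (contractor's 40 disregarded) ≥ 49 — meets.
  Not every element is met, so the agency fails to carry Stage II.2.
The contractor prevails on this issue.
— Issue III —
At Stage III.1 the contractor must meet a substantially-more-likely showing (weight is at least 76): on (h) the weight is 81 (the agency's 70 is given no effect), ≥ 76, so (h) meets the standard.
  All elements met. The contractor retains the burden for Stage III.2.
At Stage III.2 the contractor must meet a more-likely-than-not showing (weight exceeds 48): on (i) the weight is 50 (the agency's 92 is given no effect), > 48, so (i) meets the standard.
  The contractor carries the last stage.
Every stage carried; the contractor prevails on this issue.
Per-issue: Issue I → agency; Issue II → contractor; Issue III → contractor. The contractor must prevail on every issue; overall, the agency prevails.

agency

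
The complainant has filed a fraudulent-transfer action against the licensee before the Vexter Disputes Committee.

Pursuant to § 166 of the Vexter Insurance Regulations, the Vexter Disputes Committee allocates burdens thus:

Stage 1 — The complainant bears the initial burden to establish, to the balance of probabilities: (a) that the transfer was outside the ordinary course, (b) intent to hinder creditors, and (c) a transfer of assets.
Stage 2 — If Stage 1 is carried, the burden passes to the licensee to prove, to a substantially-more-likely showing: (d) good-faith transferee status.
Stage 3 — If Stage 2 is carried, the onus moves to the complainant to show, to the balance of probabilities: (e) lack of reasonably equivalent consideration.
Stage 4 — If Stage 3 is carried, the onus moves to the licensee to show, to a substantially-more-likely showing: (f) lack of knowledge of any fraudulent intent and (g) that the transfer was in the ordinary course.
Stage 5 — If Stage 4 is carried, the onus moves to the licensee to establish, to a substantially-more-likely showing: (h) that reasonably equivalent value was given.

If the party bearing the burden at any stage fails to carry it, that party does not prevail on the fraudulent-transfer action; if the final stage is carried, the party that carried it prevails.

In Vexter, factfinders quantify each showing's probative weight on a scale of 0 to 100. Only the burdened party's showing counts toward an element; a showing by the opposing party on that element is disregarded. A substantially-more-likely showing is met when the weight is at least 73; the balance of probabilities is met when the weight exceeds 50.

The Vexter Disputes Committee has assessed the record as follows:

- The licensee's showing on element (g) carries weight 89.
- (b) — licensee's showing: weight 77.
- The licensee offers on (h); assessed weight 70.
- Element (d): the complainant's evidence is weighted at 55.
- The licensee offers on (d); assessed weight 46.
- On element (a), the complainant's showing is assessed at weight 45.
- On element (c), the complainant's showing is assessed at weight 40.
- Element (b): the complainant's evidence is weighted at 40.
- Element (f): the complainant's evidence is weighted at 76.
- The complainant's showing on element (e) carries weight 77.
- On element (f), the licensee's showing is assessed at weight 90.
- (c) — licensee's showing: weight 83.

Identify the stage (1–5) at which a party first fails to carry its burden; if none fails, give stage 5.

stage 1

At Stage 1 the complainant must meet the balance of probabilities (weight exceeds 50): on (a) the weight is 45, ≤ 50, so (a) does not meet the standard; on (b) the weight is 40 (the licensee's 77 is given no effect), which does not exceed 50, so (b) does not meet the standard; on (c) the weight is 40 (the licensee's 83 is given no effect), which does not exceed 50, so (c) does not meet the standard.
  The complainant does not carry Stage 1.
The licensee prevails.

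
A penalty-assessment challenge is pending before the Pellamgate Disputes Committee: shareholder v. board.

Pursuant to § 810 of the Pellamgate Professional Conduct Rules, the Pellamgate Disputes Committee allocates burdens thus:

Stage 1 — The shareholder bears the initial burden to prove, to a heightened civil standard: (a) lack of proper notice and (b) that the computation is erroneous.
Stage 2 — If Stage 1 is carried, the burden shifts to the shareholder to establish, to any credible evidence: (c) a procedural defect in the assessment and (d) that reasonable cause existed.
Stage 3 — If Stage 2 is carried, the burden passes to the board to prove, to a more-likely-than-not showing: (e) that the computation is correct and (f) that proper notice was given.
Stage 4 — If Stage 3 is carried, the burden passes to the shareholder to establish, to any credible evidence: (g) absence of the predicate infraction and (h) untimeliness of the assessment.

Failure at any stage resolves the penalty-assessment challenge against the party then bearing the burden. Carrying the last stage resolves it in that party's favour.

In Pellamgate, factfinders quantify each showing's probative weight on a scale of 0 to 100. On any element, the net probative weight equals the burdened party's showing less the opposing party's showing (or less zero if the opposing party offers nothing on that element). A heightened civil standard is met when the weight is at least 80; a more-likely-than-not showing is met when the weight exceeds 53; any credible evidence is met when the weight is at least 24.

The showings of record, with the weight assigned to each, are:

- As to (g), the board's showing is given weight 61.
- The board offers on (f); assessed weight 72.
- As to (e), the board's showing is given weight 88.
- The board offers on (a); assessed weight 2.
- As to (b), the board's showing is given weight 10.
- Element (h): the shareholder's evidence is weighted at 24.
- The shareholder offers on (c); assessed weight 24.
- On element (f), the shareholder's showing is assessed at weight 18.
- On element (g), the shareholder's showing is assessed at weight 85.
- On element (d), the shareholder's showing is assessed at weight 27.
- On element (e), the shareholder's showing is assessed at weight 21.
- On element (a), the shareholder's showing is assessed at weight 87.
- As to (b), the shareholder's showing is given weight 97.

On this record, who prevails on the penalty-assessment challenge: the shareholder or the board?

Stage 1 — burden on shareholder; standard: a heightened civil standard (weight is at least 80).
    (a): 87 − 2 = 85 ≥ 80 [met]
    (b): 97 − 10 = 87 ≥ 80 [met]
  Stage 1 carried; the burden remains with the shareholder.
Stage 2 — burden on shareholder; standard: any credible evidence (weight is at least 24).
    (c): 24 ≥ 24 [met]
    (d): 27 ≥ 24 [met]
  The shareholder carries Stage 2; the board now bears the burden.
Stage 3 — burden on board; standard: a more-likely-than-not showing (weight exceeds 53).
    (e): 88 − 21 = 67 > 53 [met]
    (f): 72 − 18 = 54 > 53 [met]
  Stage 3 carried; the burden shifts to the shareholder.
Stage 4 — burden on shareholder; standard: any credible evidence (weight is at least 24).
    (g): 85 − 61 = 24 ≥ 24 [met]
    (h): 24 ≥ 24 [met]
  All elements met at the final stage.
With every stage satisfied, the shareholder prevails.

shareholder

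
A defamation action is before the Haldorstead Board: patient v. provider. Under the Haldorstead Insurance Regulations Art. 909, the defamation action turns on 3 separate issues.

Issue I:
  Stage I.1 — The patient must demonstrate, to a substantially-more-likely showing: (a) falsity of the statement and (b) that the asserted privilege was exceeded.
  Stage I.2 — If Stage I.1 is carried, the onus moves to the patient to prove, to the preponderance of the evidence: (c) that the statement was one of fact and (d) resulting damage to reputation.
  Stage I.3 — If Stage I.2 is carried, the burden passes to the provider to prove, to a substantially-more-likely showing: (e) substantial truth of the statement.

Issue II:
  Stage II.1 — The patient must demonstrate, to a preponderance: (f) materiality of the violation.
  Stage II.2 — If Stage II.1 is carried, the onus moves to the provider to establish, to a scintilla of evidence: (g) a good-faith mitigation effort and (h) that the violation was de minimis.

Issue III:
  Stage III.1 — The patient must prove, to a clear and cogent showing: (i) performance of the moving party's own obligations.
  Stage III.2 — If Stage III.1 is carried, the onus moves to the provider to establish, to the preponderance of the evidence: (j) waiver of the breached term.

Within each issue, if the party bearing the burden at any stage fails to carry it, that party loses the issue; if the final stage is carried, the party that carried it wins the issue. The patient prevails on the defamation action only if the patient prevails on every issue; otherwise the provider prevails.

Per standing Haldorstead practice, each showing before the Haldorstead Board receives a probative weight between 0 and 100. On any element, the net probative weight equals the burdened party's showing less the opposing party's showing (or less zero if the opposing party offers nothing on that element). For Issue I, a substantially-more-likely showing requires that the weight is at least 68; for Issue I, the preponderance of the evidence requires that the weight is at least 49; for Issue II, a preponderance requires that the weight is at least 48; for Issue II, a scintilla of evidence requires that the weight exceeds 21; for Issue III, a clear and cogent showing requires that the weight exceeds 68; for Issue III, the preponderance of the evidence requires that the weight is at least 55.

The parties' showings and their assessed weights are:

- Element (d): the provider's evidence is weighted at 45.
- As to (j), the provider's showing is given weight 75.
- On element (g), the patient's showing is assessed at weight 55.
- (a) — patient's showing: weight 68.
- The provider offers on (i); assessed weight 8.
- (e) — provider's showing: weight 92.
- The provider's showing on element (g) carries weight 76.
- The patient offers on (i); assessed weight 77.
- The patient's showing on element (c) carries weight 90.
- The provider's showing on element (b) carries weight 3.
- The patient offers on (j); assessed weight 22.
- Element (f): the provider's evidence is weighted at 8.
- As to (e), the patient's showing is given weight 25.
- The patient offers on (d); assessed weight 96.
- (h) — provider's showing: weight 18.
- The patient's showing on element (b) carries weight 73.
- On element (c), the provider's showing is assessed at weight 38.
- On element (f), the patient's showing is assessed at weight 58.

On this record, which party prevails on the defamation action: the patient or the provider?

— Issue I —
Stage I.1 — burden on patient; standard: a substantially-more-likely showing (weight is at least 68).
    (a): 68 ≥ 68 [met]
    (b): 73 − 3 = 70 ≥ 68 [met]
  Stage I.1 carried; the burden remains with the patient.
Stage I.2 — burden on patient; standard: the preponderance of the evidence (weight is at least 49).
    (c): 90 − 38 = 52 ≥ 49 [met]
    (d): 96 − 45 = 51 ≥ 49 [met]
  The patient carries Stage I.2; the provider now bears the burden.
Stage I.3 — burden on provider; standard: a substantially-more-likely showing (weight is at least 68).
    (e): 92 − 25 = 67 < 68 [not met]
  Not every element is met, so the provider fails to carry Stage I.3.
So the patient prevails on this issue.
— Issue II —
Stage II.1 (patient, a preponderance, weight is at least 48): (f) net 58−8=50 ≥ 48 — meets.
  All elements met. The burden passes to the provider.
Stage II.2 (provider, a scintilla of evidence, weight exceeds 21): (g) net 76−55=21 ≤ 21 — fails; (h) 18 ≤ 21 — fails.
  Stage II.2 not carried; the provider fails its burden.
The analysis ends at Stage II.2; the patient prevails on this issue.
— Issue III —
Stage III.1 (patient, a clear and cogent showing, weight exceeds 68): (i) net 77−8=69 > 68 — meets.
  Stage III.1 is satisfied; the onus moves to the provider.
Stage III.2 (provider, the preponderance of the evidence, weight is at least 55): (j) net 75−22=53 < 55 — fails.
  Not every element is met, so the provider fails to carry Stage III.2.
The analysis ends at Stage III.2; the patient prevails on this issue.
Per-issue: Issue I → patient; Issue II → patient; Issue III → patient. The patient must prevail on every issue; overall, the patient prevails.

patient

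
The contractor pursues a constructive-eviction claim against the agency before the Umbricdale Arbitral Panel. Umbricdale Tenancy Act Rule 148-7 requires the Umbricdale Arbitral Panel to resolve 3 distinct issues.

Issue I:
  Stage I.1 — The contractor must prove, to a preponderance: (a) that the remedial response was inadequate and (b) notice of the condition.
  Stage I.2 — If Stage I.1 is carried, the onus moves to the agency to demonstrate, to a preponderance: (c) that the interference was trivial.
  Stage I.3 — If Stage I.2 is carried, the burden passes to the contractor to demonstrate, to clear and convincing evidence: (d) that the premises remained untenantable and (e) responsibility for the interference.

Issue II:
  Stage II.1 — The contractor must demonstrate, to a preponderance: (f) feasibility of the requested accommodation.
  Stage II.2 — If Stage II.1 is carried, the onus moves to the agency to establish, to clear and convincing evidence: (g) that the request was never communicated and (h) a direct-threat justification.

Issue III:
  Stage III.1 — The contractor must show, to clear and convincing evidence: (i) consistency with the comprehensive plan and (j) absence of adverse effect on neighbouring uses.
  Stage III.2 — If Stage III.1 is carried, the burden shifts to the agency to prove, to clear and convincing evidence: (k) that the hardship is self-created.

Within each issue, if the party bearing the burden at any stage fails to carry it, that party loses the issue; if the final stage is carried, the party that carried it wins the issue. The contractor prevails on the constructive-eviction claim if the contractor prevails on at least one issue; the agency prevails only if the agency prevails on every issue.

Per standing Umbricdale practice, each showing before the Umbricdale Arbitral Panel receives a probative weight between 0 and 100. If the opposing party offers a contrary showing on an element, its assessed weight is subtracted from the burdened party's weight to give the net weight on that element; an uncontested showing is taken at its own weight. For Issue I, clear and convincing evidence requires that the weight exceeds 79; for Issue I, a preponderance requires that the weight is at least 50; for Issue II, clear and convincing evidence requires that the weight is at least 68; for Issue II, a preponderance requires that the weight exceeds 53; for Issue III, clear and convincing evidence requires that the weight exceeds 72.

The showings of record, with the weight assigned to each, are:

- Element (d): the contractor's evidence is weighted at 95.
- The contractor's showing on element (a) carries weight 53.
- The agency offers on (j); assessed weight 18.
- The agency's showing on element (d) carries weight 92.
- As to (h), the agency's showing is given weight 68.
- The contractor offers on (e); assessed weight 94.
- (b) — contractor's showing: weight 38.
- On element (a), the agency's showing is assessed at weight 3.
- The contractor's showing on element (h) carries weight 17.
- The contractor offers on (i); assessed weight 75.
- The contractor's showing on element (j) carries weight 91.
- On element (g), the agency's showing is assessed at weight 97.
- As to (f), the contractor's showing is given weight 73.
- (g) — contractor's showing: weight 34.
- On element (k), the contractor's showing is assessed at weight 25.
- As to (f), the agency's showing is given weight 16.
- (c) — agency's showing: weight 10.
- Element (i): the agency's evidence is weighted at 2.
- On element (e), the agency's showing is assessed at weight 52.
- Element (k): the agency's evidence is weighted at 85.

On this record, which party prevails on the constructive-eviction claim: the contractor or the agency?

contractor

— Issue I —
Stage I.1 (contractor, a preponderance, weight is at least 50): (a) net 53−3=50 ≥ 50 — meets; (b) 38 < 50 — fails.
  The contractor does not carry Stage I.1.
The analysis ends at Stage I.1; the agency prevails on this issue.
— Issue II —
Stage II.1 (contractor, a preponderance, weight exceeds 53): (f) net 73−16=57 > 53 — meets.
  All elements met. The burden passes to the agency.
Stage II.2 (agency, clear and convincing evidence, weight is at least 68): (g) net 97−34=63 < 68 — fails; (h) net 68−17=51 < 68 — fails.
  Stage II.2 not carried; the agency fails its burden.
The analysis ends at Stage II.2; the contractor prevails on this issue.
— Issue III —
Stage III.1 (contractor, clear and convincing evidence, weight exceeds 72): (i) net 75−2=73 > 72 — meets; (j) net 91−18=73 > 72 — meets.
  Stage III.1 carried; the burden shifts to the agency.
Stage III.2 (agency, clear and convincing evidence, weight exceeds 72): (k) net 85−25=60 ≤ 72 — fails.
  Stage III.2 not carried; the agency fails its burden.
So the contractor prevails on this issue.
Per-issue: Issue I → agency; Issue II → contractor; Issue III → contractor. The contractor must prevail on at least one issue; overall, the contractor prevails.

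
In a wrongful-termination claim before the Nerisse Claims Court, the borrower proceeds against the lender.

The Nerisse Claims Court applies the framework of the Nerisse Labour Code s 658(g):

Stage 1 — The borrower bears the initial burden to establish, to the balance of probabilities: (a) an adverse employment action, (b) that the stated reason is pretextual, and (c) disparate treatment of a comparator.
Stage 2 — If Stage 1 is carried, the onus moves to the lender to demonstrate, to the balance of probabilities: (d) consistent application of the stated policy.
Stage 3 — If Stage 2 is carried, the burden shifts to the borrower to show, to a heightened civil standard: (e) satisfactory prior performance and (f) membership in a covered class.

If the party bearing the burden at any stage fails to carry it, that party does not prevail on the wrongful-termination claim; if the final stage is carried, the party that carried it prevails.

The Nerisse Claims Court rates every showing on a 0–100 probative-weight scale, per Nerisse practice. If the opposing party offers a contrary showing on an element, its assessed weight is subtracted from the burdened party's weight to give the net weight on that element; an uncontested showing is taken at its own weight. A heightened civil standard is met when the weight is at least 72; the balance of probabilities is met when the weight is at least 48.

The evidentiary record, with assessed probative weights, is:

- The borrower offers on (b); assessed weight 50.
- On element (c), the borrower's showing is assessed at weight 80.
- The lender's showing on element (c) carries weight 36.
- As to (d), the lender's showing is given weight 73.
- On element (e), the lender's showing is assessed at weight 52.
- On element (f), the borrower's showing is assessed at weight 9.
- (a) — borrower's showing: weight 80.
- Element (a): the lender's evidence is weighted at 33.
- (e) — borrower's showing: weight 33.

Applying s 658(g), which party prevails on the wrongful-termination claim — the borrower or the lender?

Stage 1 (borrower, the balance of probabilities, weight is at least 48): (a) net 80−33=47 < 48 — fails; (b) 50 ≥ 48 — meets; (c) net 80−36=44 < 48 — fails.
  The borrower does not carry Stage 1.
The analysis ends at Stage 1; the lender prevails.

lender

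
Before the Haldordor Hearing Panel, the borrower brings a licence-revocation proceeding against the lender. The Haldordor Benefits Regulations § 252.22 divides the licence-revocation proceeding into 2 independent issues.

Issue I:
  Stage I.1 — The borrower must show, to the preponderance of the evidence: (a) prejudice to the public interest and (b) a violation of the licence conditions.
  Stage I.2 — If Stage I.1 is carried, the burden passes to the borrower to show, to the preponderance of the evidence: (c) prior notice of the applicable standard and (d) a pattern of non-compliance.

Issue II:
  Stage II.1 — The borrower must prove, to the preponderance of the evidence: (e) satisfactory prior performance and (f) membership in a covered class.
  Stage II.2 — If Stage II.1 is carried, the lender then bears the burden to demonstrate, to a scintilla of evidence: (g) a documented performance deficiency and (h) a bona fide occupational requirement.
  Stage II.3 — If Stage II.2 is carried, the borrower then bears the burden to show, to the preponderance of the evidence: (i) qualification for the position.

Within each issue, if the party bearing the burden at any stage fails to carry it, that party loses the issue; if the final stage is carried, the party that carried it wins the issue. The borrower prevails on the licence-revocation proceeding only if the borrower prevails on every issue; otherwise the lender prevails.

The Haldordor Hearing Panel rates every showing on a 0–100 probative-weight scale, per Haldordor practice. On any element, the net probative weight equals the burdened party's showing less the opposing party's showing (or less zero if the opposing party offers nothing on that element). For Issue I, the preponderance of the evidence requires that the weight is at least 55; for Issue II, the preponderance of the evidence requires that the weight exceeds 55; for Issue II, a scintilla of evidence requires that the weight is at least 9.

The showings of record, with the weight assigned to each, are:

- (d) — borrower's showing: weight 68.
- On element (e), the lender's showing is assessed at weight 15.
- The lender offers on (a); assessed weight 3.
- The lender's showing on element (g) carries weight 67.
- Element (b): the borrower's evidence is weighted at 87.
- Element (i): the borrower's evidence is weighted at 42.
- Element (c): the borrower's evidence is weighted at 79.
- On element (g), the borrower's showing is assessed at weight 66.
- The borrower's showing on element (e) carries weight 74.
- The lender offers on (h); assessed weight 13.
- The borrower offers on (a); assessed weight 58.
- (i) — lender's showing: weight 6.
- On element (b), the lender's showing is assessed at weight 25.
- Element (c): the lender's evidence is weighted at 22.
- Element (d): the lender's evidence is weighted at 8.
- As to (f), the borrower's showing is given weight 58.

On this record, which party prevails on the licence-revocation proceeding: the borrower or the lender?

borrower

— Issue I —
Stage I.1 (borrower, the preponderance of the evidence, weight is at least 55): (a) net 58−3=55 ≥ 55 — meets; (b) net 87−25=62 ≥ 55 — meets.
  Stage I.1 is satisfied; the borrower continues to bear the burden.
Stage I.2 (borrower, the preponderance of the evidence, weight is at least 55): (c) net 79−22=57 ≥ 55 — meets; (d) net 68−8=60 ≥ 55 — meets.
  The borrower carries the last stage.
All stages carried — the borrower prevails on this issue.
— Issue II —
Stage II.1 (borrower, the preponderance of the evidence, weight exceeds 55): (e) net 74−15=59 > 55 — meets; (f) 58 > 55 — meets.
  All elements met. The burden passes to the lender.
Stage II.2 (lender, a scintilla of evidence, weight is at least 9): (g) net 67−66=1 < 9 — fails; (h) 13 ≥ 9 — meets.
  Stage II.2 not carried; the lender fails its burden.
The borrower prevails on this issue.
Per-issue: Issue I → borrower; Issue II → borrower. The borrower must prevail on every issue; overall, the borrower prevails.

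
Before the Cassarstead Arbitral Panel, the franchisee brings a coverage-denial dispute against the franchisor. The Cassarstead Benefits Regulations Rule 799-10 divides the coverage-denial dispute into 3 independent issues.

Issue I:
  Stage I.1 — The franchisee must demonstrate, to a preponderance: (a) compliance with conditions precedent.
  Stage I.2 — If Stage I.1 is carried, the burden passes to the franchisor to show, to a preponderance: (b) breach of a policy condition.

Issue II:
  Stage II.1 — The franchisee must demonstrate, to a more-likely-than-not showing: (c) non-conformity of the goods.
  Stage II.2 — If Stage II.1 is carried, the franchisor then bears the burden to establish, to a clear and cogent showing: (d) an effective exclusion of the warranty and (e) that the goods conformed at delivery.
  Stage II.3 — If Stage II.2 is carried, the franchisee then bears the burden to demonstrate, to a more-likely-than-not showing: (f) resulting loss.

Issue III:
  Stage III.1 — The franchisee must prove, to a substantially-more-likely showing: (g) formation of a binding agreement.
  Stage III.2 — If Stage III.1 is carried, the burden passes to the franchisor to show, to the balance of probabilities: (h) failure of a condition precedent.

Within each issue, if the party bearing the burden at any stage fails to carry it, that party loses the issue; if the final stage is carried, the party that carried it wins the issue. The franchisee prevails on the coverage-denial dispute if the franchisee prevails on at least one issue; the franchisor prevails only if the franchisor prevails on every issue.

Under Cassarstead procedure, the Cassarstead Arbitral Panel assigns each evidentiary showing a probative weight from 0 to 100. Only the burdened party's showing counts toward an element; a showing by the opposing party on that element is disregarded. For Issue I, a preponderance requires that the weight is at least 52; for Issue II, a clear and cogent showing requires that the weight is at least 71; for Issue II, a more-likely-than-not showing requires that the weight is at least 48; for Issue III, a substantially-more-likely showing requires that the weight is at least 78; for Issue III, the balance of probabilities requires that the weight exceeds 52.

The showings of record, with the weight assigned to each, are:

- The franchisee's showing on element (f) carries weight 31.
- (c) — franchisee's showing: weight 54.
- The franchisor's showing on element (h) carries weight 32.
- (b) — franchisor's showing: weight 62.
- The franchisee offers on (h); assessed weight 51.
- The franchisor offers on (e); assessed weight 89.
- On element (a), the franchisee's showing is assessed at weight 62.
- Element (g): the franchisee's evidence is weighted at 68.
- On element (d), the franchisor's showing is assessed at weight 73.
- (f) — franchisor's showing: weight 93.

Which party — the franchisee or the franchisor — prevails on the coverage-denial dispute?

franchisor

— Issue I —
Stage I.1 — burden on franchisee; standard: a preponderance (weight is at least 52).
    (a): 62 ≥ 52 [met]
  Stage I.1 is satisfied; the onus moves to the franchisor.
Stage I.2 — burden on franchisor; standard: a preponderance (weight is at least 52).
    (b): 62 ≥ 52 [met]
  Stage I.2 carried; the final stage is satisfied.
Every stage carried; the franchisor prevails on this issue.
— Issue II —
Stage II.1 — burden on franchisee; standard: a more-likely-than-not showing (weight is at least 48).
    (c): 54 ≥ 48 [met]
  All elements met. The burden passes to the franchisor.
Stage II.2 — burden on franchisor; standard: a clear and cogent showing (weight is at least 71).
    (d): 73 ≥ 71 [met]
    (e): 89 ≥ 71 [met]
  The franchisor carries Stage II.2; the franchisee now bears the burden.
Stage II.3 — burden on franchisee; standard: a more-likely-than-not showing (weight is at least 48).
    (f): 31 (franchisor's 93 disregarded) < 48 [not met]
  Stage II.3 not carried; the franchisee fails its burden.
The franchisor prevails on this issue.
— Issue III —
Stage III.1 — burden on franchisee; standard: a substantially-more-likely showing (weight is at least 78).
    (g): 68 < 78 [not met]
  Not every element is met, so the franchisee fails to carry Stage III.1.
So the franchisor prevails on this issue.
Per-issue: Issue I → franchisor; Issue II → franchisor; Issue III → franchisor. The franchisee must prevail on at least one issue; overall, the franchisor prevails.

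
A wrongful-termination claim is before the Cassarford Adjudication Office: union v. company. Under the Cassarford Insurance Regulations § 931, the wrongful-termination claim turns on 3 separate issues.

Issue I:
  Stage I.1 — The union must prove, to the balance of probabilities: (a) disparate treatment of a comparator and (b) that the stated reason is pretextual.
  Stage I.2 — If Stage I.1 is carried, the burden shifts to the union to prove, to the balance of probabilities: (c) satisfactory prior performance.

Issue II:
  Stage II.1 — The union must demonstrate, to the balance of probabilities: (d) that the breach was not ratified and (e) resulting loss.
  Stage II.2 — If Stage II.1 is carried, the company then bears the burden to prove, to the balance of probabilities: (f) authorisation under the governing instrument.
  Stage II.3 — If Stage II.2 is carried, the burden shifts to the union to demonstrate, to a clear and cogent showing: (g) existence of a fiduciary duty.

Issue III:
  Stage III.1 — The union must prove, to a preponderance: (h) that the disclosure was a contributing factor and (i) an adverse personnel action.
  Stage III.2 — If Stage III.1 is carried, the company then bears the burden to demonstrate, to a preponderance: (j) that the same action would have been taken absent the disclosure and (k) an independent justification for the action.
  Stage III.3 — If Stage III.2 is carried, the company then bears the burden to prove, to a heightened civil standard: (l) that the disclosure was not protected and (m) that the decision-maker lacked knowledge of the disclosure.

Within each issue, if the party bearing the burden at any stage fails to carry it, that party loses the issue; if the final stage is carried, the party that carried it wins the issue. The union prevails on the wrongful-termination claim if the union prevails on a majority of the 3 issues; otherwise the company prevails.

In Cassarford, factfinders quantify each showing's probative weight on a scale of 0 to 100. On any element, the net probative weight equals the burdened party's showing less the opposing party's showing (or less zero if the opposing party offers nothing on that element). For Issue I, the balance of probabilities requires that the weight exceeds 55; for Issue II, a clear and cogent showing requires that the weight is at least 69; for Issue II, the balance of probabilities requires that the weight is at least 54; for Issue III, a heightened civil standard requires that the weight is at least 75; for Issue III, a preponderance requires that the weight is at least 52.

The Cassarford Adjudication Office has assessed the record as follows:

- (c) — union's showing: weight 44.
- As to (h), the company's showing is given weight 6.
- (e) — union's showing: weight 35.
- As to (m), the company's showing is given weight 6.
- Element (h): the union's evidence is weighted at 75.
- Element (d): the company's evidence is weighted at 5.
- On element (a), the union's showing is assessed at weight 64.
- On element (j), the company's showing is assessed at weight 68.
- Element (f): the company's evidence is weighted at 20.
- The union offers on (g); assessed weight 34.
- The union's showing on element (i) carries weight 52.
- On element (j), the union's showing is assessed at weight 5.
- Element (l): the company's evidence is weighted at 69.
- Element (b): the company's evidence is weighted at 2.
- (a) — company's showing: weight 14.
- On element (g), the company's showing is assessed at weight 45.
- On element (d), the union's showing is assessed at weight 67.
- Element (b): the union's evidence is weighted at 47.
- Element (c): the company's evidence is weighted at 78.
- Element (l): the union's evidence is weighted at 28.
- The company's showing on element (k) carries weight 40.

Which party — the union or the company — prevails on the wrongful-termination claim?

— Issue I —
Stage I.1 — burden on union; standard: the balance of probabilities (weight exceeds 55).
    (a): 64 − 14 = 50 ≤ 55 [not met]
    (b): 47 − 2 = 45 ≤ 55 [not met]
  Stage I.1 not carried; the union fails its burden.
So the company prevails on this issue.
— Issue II —
At Stage II.1 the union must meet the balance of probabilities (weight is at least 54): on (d) the weight is 67 less the opposing 5 gives net 62, ≥ 54, so (d) meets the standard; on (e) the weight is 35, which does not reach 54, so (e) does not meet the standard.
  Stage II.1 not carried; the union fails its burden.
So the company prevails on this issue.
— Issue III —
At Stage III.1 the union must meet a preponderance (weight is at least 52): on (h) the weight is 75 less the opposing 6 gives net 69, ≥ 52, so (h) meets the standard; on (i) the weight is 52, ≥ 52, so (i) meets the standard.
  Stage III.1 carried; the burden shifts to the company.
At Stage III.2 the company must meet a preponderance (weight is at least 52): on (j) the weight is 68 less the opposing 5 gives net 63, ≥ 52, so (j) meets the standard; on (k) the weight is 40, which does not reach 52, so (k) does not meet the standard.
  Stage III.2 not carried; the company fails its burden.
So the union prevails on this issue.
Per-issue: Issue I → company; Issue II → company; Issue III → union. The union must prevail on a majority of issues; overall, the company prevails.

company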